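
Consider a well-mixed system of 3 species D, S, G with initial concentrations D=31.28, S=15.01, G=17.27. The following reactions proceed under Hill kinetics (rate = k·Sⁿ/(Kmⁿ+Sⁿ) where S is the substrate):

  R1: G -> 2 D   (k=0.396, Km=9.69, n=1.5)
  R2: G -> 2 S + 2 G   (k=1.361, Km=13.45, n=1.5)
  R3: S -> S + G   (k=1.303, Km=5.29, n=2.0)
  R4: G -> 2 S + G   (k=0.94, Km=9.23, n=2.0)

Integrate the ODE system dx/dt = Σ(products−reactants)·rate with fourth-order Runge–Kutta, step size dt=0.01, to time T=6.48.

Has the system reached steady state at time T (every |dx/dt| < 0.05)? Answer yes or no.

RK4 with dt=0.01: 648 steps to T=6.48. Trajectory (selected grid times):
t=0.00: D=31.28 S=15.01 G=17.27
t=0.72: D=31.69 S=17.26 G=18.51
t=1.44: D=32.11 S=19.60 G=19.78
t=2.16: D=32.54 S=22.00 G=21.08
t=2.88: D=32.98 S=24.46 G=22.42
t=3.60: D=33.42 S=26.99 G=23.77
t=4.32: D=33.88 S=29.56 G=25.14
t=5.04: D=34.34 S=32.19 G=26.54
t=5.76: D=34.81 S=34.86 G=27.94
t=6.48: D=35.29 S=37.57 G=29.36
Rates at T: R1=0.3329, R2=1.0389, R3=1.2777, R4=0.8555
dx/dt at T (Σ net stoichiometry × rate): D=+0.6658, S=+3.7888, G=+1.9837
Largest |dx/dt| is |+3.7888| (S) ≥ 0.05 → not steady.

Steady state at T: no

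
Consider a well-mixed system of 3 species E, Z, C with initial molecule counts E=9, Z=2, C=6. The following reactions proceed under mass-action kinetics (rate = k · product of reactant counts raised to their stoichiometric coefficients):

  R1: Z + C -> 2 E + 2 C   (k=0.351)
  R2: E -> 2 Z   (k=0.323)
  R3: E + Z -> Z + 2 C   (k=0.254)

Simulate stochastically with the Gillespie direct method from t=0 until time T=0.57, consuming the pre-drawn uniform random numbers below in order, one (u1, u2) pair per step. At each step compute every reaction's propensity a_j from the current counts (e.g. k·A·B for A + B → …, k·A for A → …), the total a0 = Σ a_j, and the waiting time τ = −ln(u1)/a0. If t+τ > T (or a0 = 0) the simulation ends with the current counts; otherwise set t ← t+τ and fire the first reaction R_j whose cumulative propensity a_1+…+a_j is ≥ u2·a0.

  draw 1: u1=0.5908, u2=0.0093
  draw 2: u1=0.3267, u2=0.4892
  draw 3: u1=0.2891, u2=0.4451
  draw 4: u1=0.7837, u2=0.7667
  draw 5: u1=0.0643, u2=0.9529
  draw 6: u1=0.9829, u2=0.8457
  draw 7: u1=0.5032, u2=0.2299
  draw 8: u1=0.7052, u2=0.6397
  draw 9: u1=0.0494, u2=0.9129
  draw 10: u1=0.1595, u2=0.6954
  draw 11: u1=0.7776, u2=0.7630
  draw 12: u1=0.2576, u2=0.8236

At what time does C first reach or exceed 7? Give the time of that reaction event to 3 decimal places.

t=0.000: E=9 Z=2 C=6
Draw 1: a1=4.212, a2=2.907, a3=4.572, a0=11.691; τ=−ln(0.5908)/11.691=0.045 → t=0.045; u2·a0=0.0093·11.691=0.109 ≤ a1=4.212 → R1 fires; E=11 Z=1 C=7
Draw 2: a1=2.457, a2=3.553, a3=2.794, a0=8.804; τ=−ln(0.3267)/8.804=0.127 → t=0.172; u2·a0=0.4892·8.804=4.307; a1=2.457 < 4.307 ≤ a1+a2=6.010 → R2 fires; E=10 Z=3 C=7
Draw 3: a1=7.371, a2=3.230, a3=7.620, a0=18.221; τ=−ln(0.2891)/18.221=0.068 → t=0.240; u2·a0=0.4451·18.221=8.110; a1=7.371 < 8.110 ≤ a1+a2=10.601 → R2 fires; E=9 Z=5 C=7
Draw 4: a1=12.285, a2=2.907, a3=11.430, a0=26.622; τ=−ln(0.7837)/26.622=0.009 → t=0.249; u2·a0=0.7667·26.622=20.411; a1+a2=15.192 < 20.411 ≤ a1+…+a3=26.622 → R3 fires; E=8 Z=5 C=9
Draw 5: a1=15.795, a2=2.584, a3=10.160, a0=28.539; τ=−ln(0.0643)/28.539=0.096 → t=0.346; u2·a0=0.9529·28.539=27.195; a1+a2=18.379 < 27.195 ≤ a1+…+a3=28.539 → R3 fires; E=7 Z=5 C=11
Draw 6: a1=19.305, a2=2.261, a3=8.890, a0=30.456; τ=−ln(0.9829)/30.456=0.001 → t=0.346; u2·a0=0.8457·30.456=25.757; a1+a2=21.566 < 25.757 ≤ a1+…+a3=30.456 → R3 fires; E=6 Z=5 C=13
Draw 7: a1=22.815, a2=1.938, a3=7.620, a0=32.373; τ=−ln(0.5032)/32.373=0.021 → t=0.367; u2·a0=0.2299·32.373=7.443 ≤ a1=22.815 → R1 fires; E=8 Z=4 C=14
Draw 8: a1=19.656, a2=2.584, a3=8.128, a0=30.368; τ=−ln(0.7052)/30.368=0.012 → t=0.379; u2·a0=0.6397·30.368=19.426 ≤ a1=19.656 → R1 fires; E=10 Z=3 C=15
Draw 9: a1=15.795, a2=3.230, a3=7.620, a0=26.645; τ=−ln(0.0494)/26.645=0.113 → t=0.492; u2·a0=0.9129·26.645=24.324; a1+a2=19.025 < 24.324 ≤ a1+…+a3=26.645 → R3 fires; E=9 Z=3 C=17
Draw 10: a1=17.901, a2=2.907, a3=6.858, a0=27.666; τ=−ln(0.1595)/27.666=0.066 → t=0.558; u2·a0=0.6954·27.666=19.239; a1=17.901 < 19.239 ≤ a1+a2=20.808 → R2 fires; E=8 Z=5 C=17
Draw 11: a1=29.835, a2=2.584, a3=10.160, a0=42.579; τ=−ln(0.7776)/42.579=0.006 → t=0.564; u2·a0=0.7630·42.579=32.488; a1+a2=32.419 < 32.488 ≤ a1+…+a3=42.579 → R3 fires; E=7 Z=5 C=19
Draw 12: a1=33.345, a2=2.261, a3=8.890, a0=44.496; τ=−ln(0.2576)/44.496=0.030 → t=0.594 > T=0.57: stop.
C first becomes ≥ 7 when it reaches 7 at the event at t=0.045.

Threshold first reached at t = 0.045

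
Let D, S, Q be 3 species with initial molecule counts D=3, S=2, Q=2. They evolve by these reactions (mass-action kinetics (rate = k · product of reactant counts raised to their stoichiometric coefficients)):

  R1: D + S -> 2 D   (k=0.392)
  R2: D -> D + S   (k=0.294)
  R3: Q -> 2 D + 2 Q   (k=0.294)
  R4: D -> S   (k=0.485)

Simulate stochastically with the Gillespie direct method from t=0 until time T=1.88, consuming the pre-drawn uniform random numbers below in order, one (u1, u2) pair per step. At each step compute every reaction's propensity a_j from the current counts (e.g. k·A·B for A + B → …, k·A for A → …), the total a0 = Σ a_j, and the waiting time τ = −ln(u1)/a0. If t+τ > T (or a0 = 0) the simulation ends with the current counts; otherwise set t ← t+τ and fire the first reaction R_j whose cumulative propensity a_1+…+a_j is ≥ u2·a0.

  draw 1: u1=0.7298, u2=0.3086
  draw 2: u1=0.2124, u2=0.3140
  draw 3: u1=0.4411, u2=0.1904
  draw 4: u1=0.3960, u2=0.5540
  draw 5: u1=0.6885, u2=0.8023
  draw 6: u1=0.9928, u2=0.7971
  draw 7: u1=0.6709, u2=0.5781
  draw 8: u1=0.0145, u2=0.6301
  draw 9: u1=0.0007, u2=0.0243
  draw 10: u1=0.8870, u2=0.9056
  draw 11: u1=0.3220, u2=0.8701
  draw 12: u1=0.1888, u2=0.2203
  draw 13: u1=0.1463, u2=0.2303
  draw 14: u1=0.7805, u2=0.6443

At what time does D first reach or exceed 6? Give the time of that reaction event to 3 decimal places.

t=0.000: D=3 S=2 Q=2
Draw 1: a1=2.352, a2=0.882, a3=0.588, a4=1.455, a0=5.277; τ=−ln(0.7298)/5.277=0.060 → t=0.060; u2·a0=0.3086·5.277=1.628 ≤ a1=2.352 → R1 fires; D=4 S=1 Q=2
Draw 2: a1=1.568, a2=1.176, a3=0.588, a4=1.940, a0=5.272; τ=−ln(0.2124)/5.272=0.294 → t=0.354; u2·a0=0.3140·5.272=1.655; a1=1.568 < 1.655 ≤ a1+a2=2.744 → R2 fires; D=4 S=2 Q=2
Draw 3: a1=3.136, a2=1.176, a3=0.588, a4=1.940, a0=6.840; τ=−ln(0.4411)/6.840=0.120 → t=0.473; u2·a0=0.1904·6.840=1.302 ≤ a1=3.136 → R1 fires; D=5 S=1 Q=2
Draw 4: a1=1.960, a2=1.470, a3=0.588, a4=2.425, a0=6.443; τ=−ln(0.3960)/6.443=0.144 → t=0.617; u2·a0=0.5540·6.443=3.569; a1+a2=3.430 < 3.569 ≤ a1+…+a3=4.018 → R3 fires; D=7 S=1 Q=3
Draw 5: a1=2.744, a2=2.058, a3=0.882, a4=3.395, a0=9.079; τ=−ln(0.6885)/9.079=0.041 → t=0.658; u2·a0=0.8023·9.079=7.284; a1+…+a3=5.684 < 7.284 ≤ a1+…+a4=9.079 → R4 fires; D=6 S=2 Q=3
Draw 6: a1=4.704, a2=1.764, a3=0.882, a4=2.910, a0=10.260; τ=−ln(0.9928)/10.260=0.001 → t=0.659; u2·a0=0.7971·10.260=8.178; a1+…+a3=7.350 < 8.178 ≤ a1+…+a4=10.260 → R4 fires; D=5 S=3 Q=3
Draw 7: a1=5.880, a2=1.470, a3=0.882, a4=2.425, a0=10.657; τ=−ln(0.6709)/10.657=0.037 → t=0.696; u2·a0=0.5781·10.657=6.161; a1=5.880 < 6.161 ≤ a1+a2=7.350 → R2 fires; D=5 S=4 Q=3
Draw 8: a1=7.840, a2=1.470, a3=0.882, a4=2.425, a0=12.617; τ=−ln(0.0145)/12.617=0.336 → t=1.032; u2·a0=0.6301·12.617=7.950; a1=7.840 < 7.950 ≤ a1+a2=9.310 → R2 fires; D=5 S=5 Q=3
Draw 9: a1=9.800, a2=1.470, a3=0.882, a4=2.425, a0=14.577; τ=−ln(0.0007)/14.577=0.498 → t=1.530; u2·a0=0.0243·14.577=0.354 ≤ a1=9.800 → R1 fires; D=6 S=4 Q=3
Draw 10: a1=9.408, a2=1.764, a3=0.882, a4=2.910, a0=14.964; τ=−ln(0.8870)/14.964=0.008 → t=1.538; u2·a0=0.9056·14.964=13.551; a1+…+a3=12.054 < 13.551 ≤ a1+…+a4=14.964 → R4 fires; D=5 S=5 Q=3
Draw 11: a1=9.800, a2=1.470, a3=0.882, a4=2.425, a0=14.577; τ=−ln(0.3220)/14.577=0.078 → t=1.616; u2·a0=0.8701·14.577=12.683; a1+…+a3=12.152 < 12.683 ≤ a1+…+a4=14.577 → R4 fires; D=4 S=6 Q=3
Draw 12: a1=9.408, a2=1.176, a3=0.882, a4=1.940, a0=13.406; τ=−ln(0.1888)/13.406=0.124 → t=1.740; u2·a0=0.2203·13.406=2.953 ≤ a1=9.408 → R1 fires; D=5 S=5 Q=3
Draw 13: a1=9.800, a2=1.470, a3=0.882, a4=2.425, a0=14.577; τ=−ln(0.1463)/14.577=0.132 → t=1.872; u2·a0=0.2303·14.577=3.357 ≤ a1=9.800 → R1 fires; D=6 S=4 Q=3
Draw 14: a1=9.408, a2=1.764, a3=0.882, a4=2.910, a0=14.964; τ=−ln(0.7805)/14.964=0.017 → t=1.889 > T=1.88: stop.
D first becomes ≥ 6 when it reaches 7 at the event at t=0.617.

Threshold first reached at t = 0.617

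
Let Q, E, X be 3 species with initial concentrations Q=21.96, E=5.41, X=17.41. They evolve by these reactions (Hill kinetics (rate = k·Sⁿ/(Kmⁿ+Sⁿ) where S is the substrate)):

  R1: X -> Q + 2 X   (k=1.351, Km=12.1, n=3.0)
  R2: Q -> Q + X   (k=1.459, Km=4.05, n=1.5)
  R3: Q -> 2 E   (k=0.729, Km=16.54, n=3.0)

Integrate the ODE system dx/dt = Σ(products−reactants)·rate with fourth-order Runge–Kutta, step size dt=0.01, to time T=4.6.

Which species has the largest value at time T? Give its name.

RK4 with dt=0.01: 460 steps to T=4.6. Trajectory (selected grid times):
t=0.00: Q=21.96 E=5.41 X=17.41
t=0.51: Q=22.23 E=5.93 X=18.63
t=1.02: Q=22.51 E=6.46 X=19.87
t=1.53: Q=22.82 E=7.00 X=21.13
t=2.04: Q=23.13 E=7.54 X=22.42
t=2.56: Q=23.47 E=8.10 X=23.74
t=3.07: Q=23.81 E=8.65 X=25.05
t=3.58: Q=24.15 E=9.21 X=26.36
t=4.09: Q=24.50 E=9.78 X=27.69
t=4.60: Q=24.85 E=10.35 X=29.03
At T=4.6: Q=24.85 E=10.35 X=29.03; the largest is X.

Dominant species at T: X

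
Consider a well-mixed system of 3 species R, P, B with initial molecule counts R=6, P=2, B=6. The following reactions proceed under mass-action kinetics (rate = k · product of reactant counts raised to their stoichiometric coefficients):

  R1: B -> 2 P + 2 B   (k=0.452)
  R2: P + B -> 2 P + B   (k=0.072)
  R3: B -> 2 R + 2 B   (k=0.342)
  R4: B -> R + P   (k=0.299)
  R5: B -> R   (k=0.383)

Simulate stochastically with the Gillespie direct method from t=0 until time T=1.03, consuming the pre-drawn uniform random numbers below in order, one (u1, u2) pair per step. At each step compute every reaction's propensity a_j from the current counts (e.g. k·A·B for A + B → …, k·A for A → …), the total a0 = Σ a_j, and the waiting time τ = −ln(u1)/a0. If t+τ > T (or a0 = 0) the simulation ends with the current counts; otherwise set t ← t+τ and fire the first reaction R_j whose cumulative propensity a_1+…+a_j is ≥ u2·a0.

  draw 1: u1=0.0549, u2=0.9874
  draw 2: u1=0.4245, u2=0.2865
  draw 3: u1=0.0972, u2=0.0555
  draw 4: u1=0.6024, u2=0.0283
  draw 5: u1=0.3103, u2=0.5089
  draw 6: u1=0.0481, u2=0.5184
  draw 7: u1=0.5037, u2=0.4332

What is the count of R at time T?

t=0.000: R=6 P=2 B=6
Draw 1: a1=2.712, a2=0.864, a3=2.052, a4=1.794, a5=2.298, a0=9.720; τ=−ln(0.0549)/9.720=0.299 → t=0.299; u2·a0=0.9874·9.720=9.598; a1+…+a4=7.422 < 9.598 ≤ a1+…+a5=9.720 → R5 fires; R=7 P=2 B=5
Draw 2: a1=2.260, a2=0.720, a3=1.710, a4=1.495, a5=1.915, a0=8.100; τ=−ln(0.4245)/8.100=0.106 → t=0.404; u2·a0=0.2865·8.100=2.321; a1=2.260 < 2.321 ≤ a1+a2=2.980 → R2 fires; R=7 P=3 B=5
Draw 3: a1=2.260, a2=1.080, a3=1.710, a4=1.495, a5=1.915, a0=8.460; τ=−ln(0.0972)/8.460=0.276 → t=0.680; u2·a0=0.0555·8.460=0.470 ≤ a1=2.260 → R1 fires; R=7 P=5 B=6
Draw 4: a1=2.712, a2=2.160, a3=2.052, a4=1.794, a5=2.298, a0=11.016; τ=−ln(0.6024)/11.016=0.046 → t=0.726; u2·a0=0.0283·11.016=0.312 ≤ a1=2.712 → R1 fires; R=7 P=7 B=7
Draw 5: a1=3.164, a2=3.528, a3=2.394, a4=2.093, a5=2.681, a0=13.860; τ=−ln(0.3103)/13.860=0.084 → t=0.810; u2·a0=0.5089·13.860=7.053; a1+a2=6.692 < 7.053 ≤ a1+…+a3=9.086 → R3 fires; R=9 P=7 B=8
Draw 6: a1=3.616, a2=4.032, a3=2.736, a4=2.392, a5=3.064, a0=15.840; τ=−ln(0.0481)/15.840=0.192 → t=1.002; u2·a0=0.5184·15.840=8.211; a1+a2=7.648 < 8.211 ≤ a1+…+a3=10.384 → R3 fires; R=11 P=7 B=9
Draw 7: a1=4.068, a2=4.536, a3=3.078, a4=2.691, a5=3.447, a0=17.820; τ=−ln(0.5037)/17.820=0.038 → t=1.040 > T=1.03: stop.
Read off R at T=1.03: 11

R at T = 11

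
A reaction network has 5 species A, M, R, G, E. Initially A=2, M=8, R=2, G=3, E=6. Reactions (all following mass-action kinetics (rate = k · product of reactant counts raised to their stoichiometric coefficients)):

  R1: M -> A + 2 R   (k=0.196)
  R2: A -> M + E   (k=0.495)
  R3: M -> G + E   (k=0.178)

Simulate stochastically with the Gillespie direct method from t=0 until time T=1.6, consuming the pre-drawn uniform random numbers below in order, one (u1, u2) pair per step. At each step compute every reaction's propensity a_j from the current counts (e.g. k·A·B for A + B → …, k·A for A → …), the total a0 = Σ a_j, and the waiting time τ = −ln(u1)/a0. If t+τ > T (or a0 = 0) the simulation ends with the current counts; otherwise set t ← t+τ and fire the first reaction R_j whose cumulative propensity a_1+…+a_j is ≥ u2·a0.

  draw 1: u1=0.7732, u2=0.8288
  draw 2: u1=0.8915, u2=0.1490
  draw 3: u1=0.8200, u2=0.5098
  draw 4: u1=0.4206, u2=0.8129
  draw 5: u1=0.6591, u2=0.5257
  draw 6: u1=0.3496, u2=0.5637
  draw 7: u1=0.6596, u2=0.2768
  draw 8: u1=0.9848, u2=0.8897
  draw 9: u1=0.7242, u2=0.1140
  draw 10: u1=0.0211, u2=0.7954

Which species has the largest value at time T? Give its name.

t=0.000: A=2 M=8 R=2 G=3 E=6
Draw 1: a1=1.568, a2=0.990, a3=1.424, a0=3.982; τ=−ln(0.7732)/3.982=0.065 → t=0.065; u2·a0=0.8288·3.982=3.300; a1+a2=2.558 < 3.300 ≤ a1+…+a3=3.982 → R3 fires; A=2 M=7 R=2 G=4 E=7
Draw 2: a1=1.372, a2=0.990, a3=1.246, a0=3.608; τ=−ln(0.8915)/3.608=0.032 → t=0.096; u2·a0=0.1490·3.608=0.538 ≤ a1=1.372 → R1 fires; A=3 M=6 R=4 G=4 E=7
Draw 3: a1=1.176, a2=1.485, a3=1.068, a0=3.729; τ=−ln(0.8200)/3.729=0.053 → t=0.150; u2·a0=0.5098·3.729=1.901; a1=1.176 < 1.901 ≤ a1+a2=2.661 → R2 fires; A=2 M=7 R=4 G=4 E=8
Draw 4: a1=1.372, a2=0.990, a3=1.246, a0=3.608; τ=−ln(0.4206)/3.608=0.240 → t=0.390; u2·a0=0.8129·3.608=2.933; a1+a2=2.362 < 2.933 ≤ a1+…+a3=3.608 → R3 fires; A=2 M=6 R=4 G=5 E=9
Draw 5: a1=1.176, a2=0.990, a3=1.068, a0=3.234; τ=−ln(0.6591)/3.234=0.129 → t=0.519; u2·a0=0.5257·3.234=1.700; a1=1.176 < 1.700 ≤ a1+a2=2.166 → R2 fires; A=1 M=7 R=4 G=5 E=10
Draw 6: a1=1.372, a2=0.495, a3=1.246, a0=3.113; τ=−ln(0.3496)/3.113=0.338 → t=0.856; u2·a0=0.5637·3.113=1.755; a1=1.372 < 1.755 ≤ a1+a2=1.867 → R2 fires; A=0 M=8 R=4 G=5 E=11
Draw 7: a1=1.568, a2=0.000, a3=1.424, a0=2.992; τ=−ln(0.6596)/2.992=0.139 → t=0.995; u2·a0=0.2768·2.992=0.828 ≤ a1=1.568 → R1 fires; A=1 M=7 R=6 G=5 E=11
Draw 8: a1=1.372, a2=0.495, a3=1.246, a0=3.113; τ=−ln(0.9848)/3.113=0.005 → t=1.000; u2·a0=0.8897·3.113=2.770; a1+a2=1.867 < 2.770 ≤ a1+…+a3=3.113 → R3 fires; A=1 M=6 R=6 G=6 E=12
Draw 9: a1=1.176, a2=0.495, a3=1.068, a0=2.739; τ=−ln(0.7242)/2.739=0.118 → t=1.118; u2·a0=0.1140·2.739=0.312 ≤ a1=1.176 → R1 fires; A=2 M=5 R=8 G=6 E=12
Draw 10: a1=0.980, a2=0.990, a3=0.890, a0=2.860; τ=−ln(0.0211)/2.860=1.349 → t=2.467 > T=1.6: stop.
At T=1.6: A=2 M=5 R=8 G=6 E=12; the largest is E.

Dominant species at T: E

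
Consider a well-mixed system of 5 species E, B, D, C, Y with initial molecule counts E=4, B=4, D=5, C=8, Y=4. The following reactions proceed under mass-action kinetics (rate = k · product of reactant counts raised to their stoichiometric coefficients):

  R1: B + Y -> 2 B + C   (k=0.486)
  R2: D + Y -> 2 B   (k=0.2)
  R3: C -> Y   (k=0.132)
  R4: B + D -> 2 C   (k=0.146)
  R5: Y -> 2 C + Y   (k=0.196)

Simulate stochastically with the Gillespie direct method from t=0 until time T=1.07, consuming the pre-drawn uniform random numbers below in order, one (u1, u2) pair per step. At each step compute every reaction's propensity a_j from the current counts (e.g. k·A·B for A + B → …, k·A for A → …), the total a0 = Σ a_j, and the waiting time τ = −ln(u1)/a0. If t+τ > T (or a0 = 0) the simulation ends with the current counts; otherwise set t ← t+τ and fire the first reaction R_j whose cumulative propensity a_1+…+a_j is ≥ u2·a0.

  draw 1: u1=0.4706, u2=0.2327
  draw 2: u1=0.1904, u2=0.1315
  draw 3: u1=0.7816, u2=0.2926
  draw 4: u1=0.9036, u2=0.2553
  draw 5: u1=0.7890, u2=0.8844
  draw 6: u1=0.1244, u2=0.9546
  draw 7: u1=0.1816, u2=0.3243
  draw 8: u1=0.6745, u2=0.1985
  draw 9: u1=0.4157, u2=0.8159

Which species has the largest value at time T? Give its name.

t=0.000: E=4 B=4 D=5 C=8 Y=4
Draw 1: a1=7.776, a2=4.000, a3=1.056, a4=2.920, a5=0.784, a0=16.536; τ=−ln(0.4706)/16.536=0.046 → t=0.046; u2·a0=0.2327·16.536=3.848 ≤ a1=7.776 → R1 fires; E=4 B=5 D=5 C=9 Y=3
Draw 2: a1=7.290, a2=3.000, a3=1.188, a4=3.650, a5=0.588, a0=15.716; τ=−ln(0.1904)/15.716=0.106 → t=0.151; u2·a0=0.1315·15.716=2.067 ≤ a1=7.290 → R1 fires; E=4 B=6 D=5 C=10 Y=2
Draw 3: a1=5.832, a2=2.000, a3=1.320, a4=4.380, a5=0.392, a0=13.924; τ=−ln(0.7816)/13.924=0.018 → t=0.169; u2·a0=0.2926·13.924=4.074 ≤ a1=5.832 → R1 fires; E=4 B=7 D=5 C=11 Y=1
Draw 4: a1=3.402, a2=1.000, a3=1.452, a4=5.110, a5=0.196, a0=11.160; τ=−ln(0.9036)/11.160=0.009 → t=0.178; u2·a0=0.2553·11.160=2.849 ≤ a1=3.402 → R1 fires; E=4 B=8 D=5 C=12 Y=0
Draw 5: a1=0.000, a2=0.000, a3=1.584, a4=5.840, a5=0.000, a0=7.424; τ=−ln(0.7890)/7.424=0.032 → t=0.210; u2·a0=0.8844·7.424=6.566; a1+…+a3=1.584 < 6.566 ≤ a1+…+a4=7.424 → R4 fires; E=4 B=7 D=4 C=14 Y=0
Draw 6: a1=0.000, a2=0.000, a3=1.848, a4=4.088, a5=0.000, a0=5.936; τ=−ln(0.1244)/5.936=0.351 → t=0.561; u2·a0=0.9546·5.936=5.667; a1+…+a3=1.848 < 5.667 ≤ a1+…+a4=5.936 → R4 fires; E=4 B=6 D=3 C=16 Y=0
Draw 7: a1=0.000, a2=0.000, a3=2.112, a4=2.628, a5=0.000, a0=4.740; τ=−ln(0.1816)/4.740=0.360 → t=0.921; u2·a0=0.3243·4.740=1.537; a1+a2=0.000 < 1.537 ≤ a1+…+a3=2.112 → R3 fires; E=4 B=6 D=3 C=15 Y=1
Draw 8: a1=2.916, a2=0.600, a3=1.980, a4=2.628, a5=0.196, a0=8.320; τ=−ln(0.6745)/8.320=0.047 → t=0.968; u2·a0=0.1985·8.320=1.652 ≤ a1=2.916 → R1 fires; E=4 B=7 D=3 C=16 Y=0
Draw 9: a1=0.000, a2=0.000, a3=2.112, a4=3.066, a5=0.000, a0=5.178; τ=−ln(0.4157)/5.178=0.170 → t=1.138 > T=1.07: stop.
At T=1.07: E=4 B=7 D=3 C=16 Y=0; the largest is C.

Dominant species at T: C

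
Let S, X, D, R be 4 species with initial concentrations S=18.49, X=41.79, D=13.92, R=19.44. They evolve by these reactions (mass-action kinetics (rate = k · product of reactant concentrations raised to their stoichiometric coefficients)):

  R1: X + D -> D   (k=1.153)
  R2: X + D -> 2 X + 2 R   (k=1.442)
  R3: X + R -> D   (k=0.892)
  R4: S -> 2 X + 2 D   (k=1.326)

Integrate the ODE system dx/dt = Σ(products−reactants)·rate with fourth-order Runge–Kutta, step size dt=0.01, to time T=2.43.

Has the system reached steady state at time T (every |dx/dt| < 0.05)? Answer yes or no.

Steady state at T: no

RK4 with dt=0.01: 243 steps to T=2.43. Trajectory (selected grid times):
t=0.00: S=18.49 X=41.79 D=13.92 R=19.44
t=0.27: S=12.93 X=0.80 D=35.25 R=61.65
t=0.54: S=9.04 X=0.49 D=43.42 R=70.91
t=0.81: S=6.32 X=0.31 D=48.84 R=77.97
t=1.08: S=4.42 X=0.20 D=52.55 R=83.06
t=1.35: S=3.09 X=0.14 D=55.12 R=86.66
t=1.62: S=2.16 X=0.09 D=56.91 R=89.20
t=1.89: S=1.51 X=0.06 D=58.15 R=90.98
t=2.16: S=1.05 X=0.04 D=59.02 R=92.23
t=2.43: S=0.74 X=0.03 D=59.63 R=93.11
Rates at T: R1=2.0849, R2=2.6075, R3=2.5186, R4=0.9775
dx/dt at T (Σ net stoichiometry × rate): S=-0.9775, X=-0.0411, D=+1.8661, R=+2.6964
Largest |dx/dt| is |+2.6964| (R) ≥ 0.05 → not steady.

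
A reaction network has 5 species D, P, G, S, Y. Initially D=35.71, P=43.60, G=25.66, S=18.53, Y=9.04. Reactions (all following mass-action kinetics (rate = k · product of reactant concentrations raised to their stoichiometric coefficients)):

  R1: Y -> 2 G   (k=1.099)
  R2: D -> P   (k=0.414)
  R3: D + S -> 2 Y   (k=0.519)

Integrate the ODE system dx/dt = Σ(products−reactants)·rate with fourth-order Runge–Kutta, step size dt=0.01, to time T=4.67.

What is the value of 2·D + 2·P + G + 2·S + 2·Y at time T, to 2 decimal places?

Check how each reaction changes W = 2·D + 2·P + G + 2·S + 2·Y (weight of products minus weight of reactants):
R1: Y -> 2 G: (1·2) − (2·1) = 2 − 2 = 0
R2: D -> P: (2·1) − (2·1) = 2 − 2 = 0
R3: D + S -> 2 Y: (2·2) − (2·1 + 2·1) = 4 − 4 = 0
Every reaction leaves W unchanged, so W is conserved and no simulation is needed: W(T) = W(0) = 2·35.71 + 2·43.60 + 25.66 + 2·18.53 + 2·9.04 = 239.42

Value at T = 239.42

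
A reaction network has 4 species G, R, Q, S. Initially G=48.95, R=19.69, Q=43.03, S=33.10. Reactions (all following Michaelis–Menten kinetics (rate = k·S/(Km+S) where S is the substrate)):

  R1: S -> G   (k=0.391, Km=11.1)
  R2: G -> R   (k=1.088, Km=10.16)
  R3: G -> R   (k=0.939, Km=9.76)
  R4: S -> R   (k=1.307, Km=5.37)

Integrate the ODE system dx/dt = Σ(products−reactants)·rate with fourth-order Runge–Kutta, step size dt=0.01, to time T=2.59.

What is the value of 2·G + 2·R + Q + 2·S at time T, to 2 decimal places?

Value at T = 246.51

Check how each reaction changes W = 2·G + 2·R + Q + 2·S (weight of products minus weight of reactants):
R1: S -> G: (2·1) − (2·1) = 2 − 2 = 0
R2: G -> R: (2·1) − (2·1) = 2 − 2 = 0
R3: G -> R: (2·1) − (2·1) = 2 − 2 = 0
R4: S -> R: (2·1) − (2·1) = 2 − 2 = 0
Every reaction leaves W unchanged, so W is conserved and no simulation is needed: W(T) = W(0) = 2·48.95 + 2·19.69 + 43.03 + 2·33.10 = 246.51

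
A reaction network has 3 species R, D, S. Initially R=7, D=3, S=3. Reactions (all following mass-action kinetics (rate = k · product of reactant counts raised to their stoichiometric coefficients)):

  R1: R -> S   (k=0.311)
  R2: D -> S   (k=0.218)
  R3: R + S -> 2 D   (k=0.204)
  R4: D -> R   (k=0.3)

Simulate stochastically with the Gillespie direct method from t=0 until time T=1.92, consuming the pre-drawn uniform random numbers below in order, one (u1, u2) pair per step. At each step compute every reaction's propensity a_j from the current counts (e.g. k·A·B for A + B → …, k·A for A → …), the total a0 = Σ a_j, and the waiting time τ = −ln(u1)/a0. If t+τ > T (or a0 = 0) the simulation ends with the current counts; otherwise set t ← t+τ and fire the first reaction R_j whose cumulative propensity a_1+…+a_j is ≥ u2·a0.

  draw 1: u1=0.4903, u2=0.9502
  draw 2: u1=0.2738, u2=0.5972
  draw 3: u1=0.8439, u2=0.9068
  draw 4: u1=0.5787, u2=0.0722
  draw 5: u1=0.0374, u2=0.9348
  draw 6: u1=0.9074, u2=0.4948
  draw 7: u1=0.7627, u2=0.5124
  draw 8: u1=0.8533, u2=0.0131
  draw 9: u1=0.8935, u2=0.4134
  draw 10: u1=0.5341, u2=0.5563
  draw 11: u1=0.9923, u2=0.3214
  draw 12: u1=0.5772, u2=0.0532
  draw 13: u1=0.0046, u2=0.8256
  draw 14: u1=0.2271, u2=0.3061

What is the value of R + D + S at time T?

Check how each reaction changes W = R + D + S (weight of products minus weight of reactants):
R1: R -> S: (1·1) − (1·1) = 1 − 1 = 0
R2: D -> S: (1·1) − (1·1) = 1 − 1 = 0
R3: R + S -> 2 D: (1·2) − (1·1 + 1·1) = 2 − 2 = 0
R4: D -> R: (1·1) − (1·1) = 1 − 1 = 0
Every reaction leaves W unchanged, so W is conserved and no simulation is needed: W(T) = W(0) = 7 + 3 + 3 = 13

Value at T = 13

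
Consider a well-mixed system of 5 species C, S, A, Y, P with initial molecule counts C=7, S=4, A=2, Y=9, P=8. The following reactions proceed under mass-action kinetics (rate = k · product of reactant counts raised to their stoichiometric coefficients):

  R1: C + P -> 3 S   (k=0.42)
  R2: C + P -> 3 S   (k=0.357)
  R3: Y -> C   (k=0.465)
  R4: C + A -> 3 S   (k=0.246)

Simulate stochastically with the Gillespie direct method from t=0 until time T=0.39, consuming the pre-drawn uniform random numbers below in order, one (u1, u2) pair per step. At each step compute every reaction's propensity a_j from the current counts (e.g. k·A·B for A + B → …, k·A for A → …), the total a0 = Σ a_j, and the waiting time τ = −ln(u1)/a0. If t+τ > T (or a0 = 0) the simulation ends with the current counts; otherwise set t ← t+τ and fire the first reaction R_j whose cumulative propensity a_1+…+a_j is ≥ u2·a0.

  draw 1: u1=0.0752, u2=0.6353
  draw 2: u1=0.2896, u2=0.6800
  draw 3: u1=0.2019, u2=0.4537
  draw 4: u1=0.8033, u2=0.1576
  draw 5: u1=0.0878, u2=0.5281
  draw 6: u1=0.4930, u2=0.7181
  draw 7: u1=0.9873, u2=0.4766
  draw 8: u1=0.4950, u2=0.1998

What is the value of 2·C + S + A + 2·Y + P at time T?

Check how each reaction changes W = 2·C + S + A + 2·Y + P (weight of products minus weight of reactants):
R1: C + P -> 3 S: (1·3) − (2·1 + 1·1) = 3 − 3 = 0
R2: C + P -> 3 S: (1·3) − (2·1 + 1·1) = 3 − 3 = 0
R3: Y -> C: (2·1) − (2·1) = 2 − 2 = 0
R4: C + A -> 3 S: (1·3) − (2·1 + 1·1) = 3 − 3 = 0
Every reaction leaves W unchanged, so W is conserved and no simulation is needed: W(T) = W(0) = 2·7 + 4 + 2 + 2·9 + 8 = 46

Value at T = 46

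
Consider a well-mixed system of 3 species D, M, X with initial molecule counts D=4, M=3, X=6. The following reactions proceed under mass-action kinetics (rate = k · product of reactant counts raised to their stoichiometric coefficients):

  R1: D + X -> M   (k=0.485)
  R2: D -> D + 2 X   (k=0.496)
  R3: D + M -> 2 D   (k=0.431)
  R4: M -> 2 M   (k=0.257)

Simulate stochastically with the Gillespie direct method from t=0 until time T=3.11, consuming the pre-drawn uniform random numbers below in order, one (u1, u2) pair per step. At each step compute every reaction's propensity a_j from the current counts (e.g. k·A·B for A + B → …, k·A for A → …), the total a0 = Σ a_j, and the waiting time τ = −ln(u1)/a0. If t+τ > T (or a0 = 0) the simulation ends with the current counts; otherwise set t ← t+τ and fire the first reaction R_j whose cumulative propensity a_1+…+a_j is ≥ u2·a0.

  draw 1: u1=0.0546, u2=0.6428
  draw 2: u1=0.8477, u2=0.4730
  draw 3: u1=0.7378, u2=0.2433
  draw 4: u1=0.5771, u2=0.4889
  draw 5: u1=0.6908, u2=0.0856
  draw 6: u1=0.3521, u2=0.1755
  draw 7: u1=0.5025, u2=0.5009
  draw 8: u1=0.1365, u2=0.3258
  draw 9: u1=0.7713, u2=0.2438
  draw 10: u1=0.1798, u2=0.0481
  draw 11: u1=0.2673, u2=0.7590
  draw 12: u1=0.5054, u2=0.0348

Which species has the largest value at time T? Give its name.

t=0.000: D=4 M=3 X=6
Draw 1: a1=11.640, a2=1.984, a3=5.172, a4=0.771, a0=19.567; τ=−ln(0.0546)/19.567=0.149 → t=0.149; u2·a0=0.6428·19.567=12.578; a1=11.640 < 12.578 ≤ a1+a2=13.624 → R2 fires; D=4 M=3 X=8
Draw 2: a1=15.520, a2=1.984, a3=5.172, a4=0.771, a0=23.447; τ=−ln(0.8477)/23.447=0.007 → t=0.156; u2·a0=0.4730·23.447=11.090 ≤ a1=15.520 → R1 fires; D=3 M=4 X=7
Draw 3: a1=10.185, a2=1.488, a3=5.172, a4=1.028, a0=17.873; τ=−ln(0.7378)/17.873=0.017 → t=0.173; u2·a0=0.2433·17.873=4.349 ≤ a1=10.185 → R1 fires; D=2 M=5 X=6
Draw 4: a1=5.820, a2=0.992, a3=4.310, a4=1.285, a0=12.407; τ=−ln(0.5771)/12.407=0.044 → t=0.217; u2·a0=0.4889·12.407=6.066; a1=5.820 < 6.066 ≤ a1+a2=6.812 → R2 fires; D=2 M=5 X=8
Draw 5: a1=7.760, a2=0.992, a3=4.310, a4=1.285, a0=14.347; τ=−ln(0.6908)/14.347=0.026 → t=0.243; u2·a0=0.0856·14.347=1.228 ≤ a1=7.760 → R1 fires; D=1 M=6 X=7
Draw 6: a1=3.395, a2=0.496, a3=2.586, a4=1.542, a0=8.019; τ=−ln(0.3521)/8.019=0.130 → t=0.373; u2·a0=0.1755·8.019=1.407 ≤ a1=3.395 → R1 fires; D=0 M=7 X=6
Draw 7: a1=0.000, a2=0.000, a3=0.000, a4=1.799, a0=1.799; τ=−ln(0.5025)/1.799=0.383 → t=0.755; u2·a0=0.5009·1.799=0.901; a1+…+a3=0.000 < 0.901 ≤ a1+…+a4=1.799 → R4 fires; D=0 M=8 X=6
Draw 8: a1=0.000, a2=0.000, a3=0.000, a4=2.056, a0=2.056; τ=−ln(0.1365)/2.056=0.969 → t=1.724; u2·a0=0.3258·2.056=0.670; a1+…+a3=0.000 < 0.670 ≤ a1+…+a4=2.056 → R4 fires; D=0 M=9 X=6
Draw 9: a1=0.000, a2=0.000, a3=0.000, a4=2.313, a0=2.313; τ=−ln(0.7713)/2.313=0.112 → t=1.836; u2·a0=0.2438·2.313=0.564; a1+…+a3=0.000 < 0.564 ≤ a1+…+a4=2.313 → R4 fires; D=0 M=10 X=6
Draw 10: a1=0.000, a2=0.000, a3=0.000, a4=2.570, a0=2.570; τ=−ln(0.1798)/2.570=0.668 → t=2.504; u2·a0=0.0481·2.570=0.124; a1+…+a3=0.000 < 0.124 ≤ a1+…+a4=2.570 → R4 fires; D=0 M=11 X=6
Draw 11: a1=0.000, a2=0.000, a3=0.000, a4=2.827, a0=2.827; τ=−ln(0.2673)/2.827=0.467 → t=2.971; u2·a0=0.7590·2.827=2.146; a1+…+a3=0.000 < 2.146 ≤ a1+…+a4=2.827 → R4 fires; D=0 M=12 X=6
Draw 12: a1=0.000, a2=0.000, a3=0.000, a4=3.084, a0=3.084; τ=−ln(0.5054)/3.084=0.221 → t=3.192 > T=3.11: stop.
At T=3.11: D=0 M=12 X=6; the largest is M.

Dominant species at T: M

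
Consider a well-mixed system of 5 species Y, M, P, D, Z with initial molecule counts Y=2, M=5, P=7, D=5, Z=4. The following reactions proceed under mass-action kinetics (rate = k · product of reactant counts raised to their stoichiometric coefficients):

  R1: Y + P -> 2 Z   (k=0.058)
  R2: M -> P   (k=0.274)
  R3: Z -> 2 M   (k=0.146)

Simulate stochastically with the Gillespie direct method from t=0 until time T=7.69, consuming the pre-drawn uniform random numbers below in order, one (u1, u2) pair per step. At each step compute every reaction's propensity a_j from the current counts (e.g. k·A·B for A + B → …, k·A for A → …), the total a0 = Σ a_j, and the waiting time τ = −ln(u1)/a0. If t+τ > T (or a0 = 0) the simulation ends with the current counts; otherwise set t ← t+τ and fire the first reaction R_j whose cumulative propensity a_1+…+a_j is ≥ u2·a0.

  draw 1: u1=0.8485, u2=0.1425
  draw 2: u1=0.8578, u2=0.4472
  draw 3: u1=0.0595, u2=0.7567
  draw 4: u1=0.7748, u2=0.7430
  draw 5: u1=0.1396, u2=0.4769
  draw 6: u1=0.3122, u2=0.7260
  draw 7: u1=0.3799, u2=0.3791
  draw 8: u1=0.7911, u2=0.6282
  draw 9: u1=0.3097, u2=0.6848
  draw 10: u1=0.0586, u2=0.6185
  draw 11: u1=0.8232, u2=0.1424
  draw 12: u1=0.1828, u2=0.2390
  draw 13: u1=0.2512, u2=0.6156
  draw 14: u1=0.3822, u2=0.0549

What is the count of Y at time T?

Y at T = 0

t=0.000: Y=2 M=5 P=7 D=5 Z=4
Draw 1: a1=0.812, a2=1.370, a3=0.584, a0=2.766; τ=−ln(0.8485)/2.766=0.059 → t=0.059; u2·a0=0.1425·2.766=0.394 ≤ a1=0.812 → R1 fires; Y=1 M=5 P=6 D=5 Z=6
Draw 2: a1=0.348, a2=1.370, a3=0.876, a0=2.594; τ=−ln(0.8578)/2.594=0.059 → t=0.119; u2·a0=0.4472·2.594=1.160; a1=0.348 < 1.160 ≤ a1+a2=1.718 → R2 fires; Y=1 M=4 P=7 D=5 Z=6
Draw 3: a1=0.406, a2=1.096, a3=0.876, a0=2.378; τ=−ln(0.0595)/2.378=1.187 → t=1.305; u2·a0=0.7567·2.378=1.799; a1+a2=1.502 < 1.799 ≤ a1+…+a3=2.378 → R3 fires; Y=1 M=6 P=7 D=5 Z=5
Draw 4: a1=0.406, a2=1.644, a3=0.730, a0=2.780; τ=−ln(0.7748)/2.780=0.092 → t=1.397; u2·a0=0.7430·2.780=2.066; a1+a2=2.050 < 2.066 ≤ a1+…+a3=2.780 → R3 fires; Y=1 M=8 P=7 D=5 Z=4
Draw 5: a1=0.406, a2=2.192, a3=0.584, a0=3.182; τ=−ln(0.1396)/3.182=0.619 → t=2.016; u2·a0=0.4769·3.182=1.517; a1=0.406 < 1.517 ≤ a1+a2=2.598 → R2 fires; Y=1 M=7 P=8 D=5 Z=4
Draw 6: a1=0.464, a2=1.918, a3=0.584, a0=2.966; τ=−ln(0.3122)/2.966=0.392 → t=2.408; u2·a0=0.7260·2.966=2.153; a1=0.464 < 2.153 ≤ a1+a2=2.382 → R2 fires; Y=1 M=6 P=9 D=5 Z=4
Draw 7: a1=0.522, a2=1.644, a3=0.584, a0=2.750; τ=−ln(0.3799)/2.750=0.352 → t=2.760; u2·a0=0.3791·2.750=1.043; a1=0.522 < 1.043 ≤ a1+a2=2.166 → R2 fires; Y=1 M=5 P=10 D=5 Z=4
Draw 8: a1=0.580, a2=1.370, a3=0.584, a0=2.534; τ=−ln(0.7911)/2.534=0.092 → t=2.853; u2·a0=0.6282·2.534=1.592; a1=0.580 < 1.592 ≤ a1+a2=1.950 → R2 fires; Y=1 M=4 P=11 D=5 Z=4
Draw 9: a1=0.638, a2=1.096, a3=0.584, a0=2.318; τ=−ln(0.3097)/2.318=0.506 → t=3.358; u2·a0=0.6848·2.318=1.587; a1=0.638 < 1.587 ≤ a1+a2=1.734 → R2 fires; Y=1 M=3 P=12 D=5 Z=4
Draw 10: a1=0.696, a2=0.822, a3=0.584, a0=2.102; τ=−ln(0.0586)/2.102=1.350 → t=4.708; u2·a0=0.6185·2.102=1.300; a1=0.696 < 1.300 ≤ a1+a2=1.518 → R2 fires; Y=1 M=2 P=13 D=5 Z=4
Draw 11: a1=0.754, a2=0.548, a3=0.584, a0=1.886; τ=−ln(0.8232)/1.886=0.103 → t=4.811; u2·a0=0.1424·1.886=0.269 ≤ a1=0.754 → R1 fires; Y=0 M=2 P=12 D=5 Z=6
Draw 12: a1=0.000, a2=0.548, a3=0.876, a0=1.424; τ=−ln(0.1828)/1.424=1.193 → t=6.004; u2·a0=0.2390·1.424=0.340; a1=0.000 < 0.340 ≤ a1+a2=0.548 → R2 fires; Y=0 M=1 P=13 D=5 Z=6
Draw 13: a1=0.000, a2=0.274, a3=0.876, a0=1.150; τ=−ln(0.2512)/1.150=1.201 → t=7.206; u2·a0=0.6156·1.150=0.708; a1+a2=0.274 < 0.708 ≤ a1+…+a3=1.150 → R3 fires; Y=0 M=3 P=13 D=5 Z=5
Draw 14: a1=0.000, a2=0.822, a3=0.730, a0=1.552; τ=−ln(0.3822)/1.552=0.620 → t=7.826 > T=7.69: stop.
Read off Y at T=7.69: 0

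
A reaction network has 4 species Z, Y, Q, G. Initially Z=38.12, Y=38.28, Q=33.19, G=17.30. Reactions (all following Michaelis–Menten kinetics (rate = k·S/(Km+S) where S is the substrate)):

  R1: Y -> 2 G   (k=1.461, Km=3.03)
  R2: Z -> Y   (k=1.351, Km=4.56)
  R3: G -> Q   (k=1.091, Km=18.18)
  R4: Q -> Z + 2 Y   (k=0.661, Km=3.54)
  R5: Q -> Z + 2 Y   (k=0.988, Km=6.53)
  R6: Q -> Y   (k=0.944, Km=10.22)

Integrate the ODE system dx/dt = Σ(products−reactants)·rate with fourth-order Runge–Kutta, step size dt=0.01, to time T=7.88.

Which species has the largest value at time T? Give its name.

Dominant species at T: Y

RK4 with dt=0.01: 788 steps to T=7.88. Trajectory (selected grid times):
t=0.00: Z=38.12 Y=38.28 Q=33.19 G=17.30
t=0.88: Z=38.31 Y=41.28 Q=31.79 G=19.21
t=1.75: Z=38.48 Y=44.21 Q=30.44 G=21.08
t=2.63: Z=38.65 Y=47.15 Q=29.12 G=22.97
t=3.50: Z=38.81 Y=50.03 Q=27.84 G=24.82
t=4.38: Z=38.96 Y=52.92 Q=26.59 G=26.69
t=5.25: Z=39.10 Y=55.74 Q=25.38 G=28.52
t=6.13: Z=39.24 Y=58.57 Q=24.18 G=30.37
t=7.00: Z=39.36 Y=61.33 Q=23.04 G=32.19
t=7.88: Z=39.47 Y=64.10 Q=21.91 G=34.02
At T=7.88: Z=39.47 Y=64.10 Q=21.91 G=34.02; the largest is Y.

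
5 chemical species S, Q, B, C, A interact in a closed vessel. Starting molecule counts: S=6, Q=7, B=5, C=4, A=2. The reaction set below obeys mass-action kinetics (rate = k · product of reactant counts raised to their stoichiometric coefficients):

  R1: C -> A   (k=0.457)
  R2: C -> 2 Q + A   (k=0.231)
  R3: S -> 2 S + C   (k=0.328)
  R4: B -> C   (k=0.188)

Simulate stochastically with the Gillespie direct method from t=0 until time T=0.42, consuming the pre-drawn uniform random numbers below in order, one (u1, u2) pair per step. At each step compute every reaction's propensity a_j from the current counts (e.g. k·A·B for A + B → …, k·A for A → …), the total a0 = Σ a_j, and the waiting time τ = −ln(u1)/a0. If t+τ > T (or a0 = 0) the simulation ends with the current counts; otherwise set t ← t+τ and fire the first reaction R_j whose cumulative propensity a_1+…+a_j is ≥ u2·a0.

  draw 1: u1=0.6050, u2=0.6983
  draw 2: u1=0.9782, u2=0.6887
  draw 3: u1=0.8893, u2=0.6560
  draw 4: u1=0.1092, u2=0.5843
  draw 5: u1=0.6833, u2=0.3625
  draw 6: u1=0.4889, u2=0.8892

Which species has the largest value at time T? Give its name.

t=0.000: S=6 Q=7 B=5 C=4 A=2
Draw 1: a1=1.828, a2=0.924, a3=1.968, a4=0.940, a0=5.660; τ=−ln(0.6050)/5.660=0.089 → t=0.089; u2·a0=0.6983·5.660=3.952; a1+a2=2.752 < 3.952 ≤ a1+…+a3=4.720 → R3 fires; S=7 Q=7 B=5 C=5 A=2
Draw 2: a1=2.285, a2=1.155, a3=2.296, a4=0.940, a0=6.676; τ=−ln(0.9782)/6.676=0.003 → t=0.092; u2·a0=0.6887·6.676=4.598; a1+a2=3.440 < 4.598 ≤ a1+…+a3=5.736 → R3 fires; S=8 Q=7 B=5 C=6 A=2
Draw 3: a1=2.742, a2=1.386, a3=2.624, a4=0.940, a0=7.692; τ=−ln(0.8893)/7.692=0.015 → t=0.107; u2·a0=0.6560·7.692=5.046; a1+a2=4.128 < 5.046 ≤ a1+…+a3=6.752 → R3 fires; S=9 Q=7 B=5 C=7 A=2
Draw 4: a1=3.199, a2=1.617, a3=2.952, a4=0.940, a0=8.708; τ=−ln(0.1092)/8.708=0.254 → t=0.362; u2·a0=0.5843·8.708=5.088; a1+a2=4.816 < 5.088 ≤ a1+…+a3=7.768 → R3 fires; S=10 Q=7 B=5 C=8 A=2
Draw 5: a1=3.656, a2=1.848, a3=3.280, a4=0.940, a0=9.724; τ=−ln(0.6833)/9.724=0.039 → t=0.401; u2·a0=0.3625·9.724=3.525 ≤ a1=3.656 → R1 fires; S=10 Q=7 B=5 C=7 A=3
Draw 6: a1=3.199, a2=1.617, a3=3.280, a4=0.940, a0=9.036; τ=−ln(0.4889)/9.036=0.079 → t=0.480 > T=0.42: stop.
At T=0.42: S=10 Q=7 B=5 C=7 A=3; the largest is S.

Dominant species at T: S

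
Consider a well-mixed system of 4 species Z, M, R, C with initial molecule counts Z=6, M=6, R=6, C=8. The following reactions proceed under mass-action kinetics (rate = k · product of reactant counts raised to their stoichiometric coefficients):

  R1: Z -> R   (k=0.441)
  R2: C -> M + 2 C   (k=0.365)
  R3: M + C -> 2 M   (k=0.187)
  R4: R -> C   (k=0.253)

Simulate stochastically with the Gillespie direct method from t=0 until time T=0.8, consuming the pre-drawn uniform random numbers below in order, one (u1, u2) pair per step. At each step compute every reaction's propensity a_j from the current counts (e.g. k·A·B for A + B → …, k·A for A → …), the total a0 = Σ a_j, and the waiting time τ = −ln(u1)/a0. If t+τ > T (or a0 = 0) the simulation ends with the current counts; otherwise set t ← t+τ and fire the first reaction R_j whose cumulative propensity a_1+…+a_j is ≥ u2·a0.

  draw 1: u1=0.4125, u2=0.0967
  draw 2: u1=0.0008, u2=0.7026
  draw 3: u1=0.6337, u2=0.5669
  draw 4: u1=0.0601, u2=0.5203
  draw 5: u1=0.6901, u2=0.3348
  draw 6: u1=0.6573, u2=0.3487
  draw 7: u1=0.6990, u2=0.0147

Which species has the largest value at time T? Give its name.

t=0.000: Z=6 M=6 R=6 C=8
Draw 1: a1=2.646, a2=2.920, a3=8.976, a4=1.518, a0=16.060; τ=−ln(0.4125)/16.060=0.055 → t=0.055; u2·a0=0.0967·16.060=1.553 ≤ a1=2.646 → R1 fires; Z=5 M=6 R=7 C=8
Draw 2: a1=2.205, a2=2.920, a3=8.976, a4=1.771, a0=15.872; τ=−ln(0.0008)/15.872=0.449 → t=0.504; u2·a0=0.7026·15.872=11.152; a1+a2=5.125 < 11.152 ≤ a1+…+a3=14.101 → R3 fires; Z=5 M=7 R=7 C=7
Draw 3: a1=2.205, a2=2.555, a3=9.163, a4=1.771, a0=15.694; τ=−ln(0.6337)/15.694=0.029 → t=0.533; u2·a0=0.5669·15.694=8.897; a1+a2=4.760 < 8.897 ≤ a1+…+a3=13.923 → R3 fires; Z=5 M=8 R=7 C=6
Draw 4: a1=2.205, a2=2.190, a3=8.976, a4=1.771, a0=15.142; τ=−ln(0.0601)/15.142=0.186 → t=0.719; u2·a0=0.5203·15.142=7.878; a1+a2=4.395 < 7.878 ≤ a1+…+a3=13.371 → R3 fires; Z=5 M=9 R=7 C=5
Draw 5: a1=2.205, a2=1.825, a3=8.415, a4=1.771, a0=14.216; τ=−ln(0.6901)/14.216=0.026 → t=0.745; u2·a0=0.3348·14.216=4.760; a1+a2=4.030 < 4.760 ≤ a1+…+a3=12.445 → R3 fires; Z=5 M=10 R=7 C=4
Draw 6: a1=2.205, a2=1.460, a3=7.480, a4=1.771, a0=12.916; τ=−ln(0.6573)/12.916=0.032 → t=0.778; u2·a0=0.3487·12.916=4.504; a1+a2=3.665 < 4.504 ≤ a1+…+a3=11.145 → R3 fires; Z=5 M=11 R=7 C=3
Draw 7: a1=2.205, a2=1.095, a3=6.171, a4=1.771, a0=11.242; τ=−ln(0.6990)/11.242=0.032 → t=0.810 > T=0.8: stop.
At T=0.8: Z=5 M=11 R=7 C=3; the largest is M.

Dominant species at T: M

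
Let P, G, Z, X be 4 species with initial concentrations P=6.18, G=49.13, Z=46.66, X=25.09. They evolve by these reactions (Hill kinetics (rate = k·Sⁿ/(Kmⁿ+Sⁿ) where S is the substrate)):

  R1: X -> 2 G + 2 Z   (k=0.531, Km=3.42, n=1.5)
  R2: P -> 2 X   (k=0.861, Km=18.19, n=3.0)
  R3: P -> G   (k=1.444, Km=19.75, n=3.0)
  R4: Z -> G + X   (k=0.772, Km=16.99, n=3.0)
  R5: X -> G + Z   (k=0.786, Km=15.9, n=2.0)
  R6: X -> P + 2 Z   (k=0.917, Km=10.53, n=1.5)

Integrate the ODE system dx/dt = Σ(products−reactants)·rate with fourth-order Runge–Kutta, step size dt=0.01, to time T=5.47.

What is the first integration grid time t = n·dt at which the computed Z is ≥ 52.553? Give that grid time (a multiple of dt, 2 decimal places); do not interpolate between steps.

RK4 with dt=0.01: 547 steps to T=5.47. Trajectory (selected grid times):
t=0.00: P=6.18 G=49.13 Z=46.66 X=25.09
t=0.61: P=6.57 G=50.56 Z=48.04 X=24.50
t=1.22: P=6.94 G=52.00 Z=49.41 X=23.92
t=1.82: P=7.30 G=53.41 Z=50.74 X=23.38
t=2.43: P=7.65 G=54.85 Z=52.08 X=22.84
t=2.64: P=7.76 G=55.35 Z=52.54 X=22.66
t=2.65: P=7.77 G=55.37 Z=52.56 X=22.65
t=3.04: P=7.98 G=56.29 Z=53.41 X=22.32
t=3.65: P=8.30 G=57.73 Z=54.72 X=21.82
t=4.25: P=8.60 G=59.15 Z=55.99 X=21.35
t=4.86: P=8.89 G=60.59 Z=57.28 X=20.89
t=5.47: P=9.17 G=62.04 Z=58.54 X=20.45
Z(2.64)=52.538 < 52.553 but Z(2.65)=52.560 ≥ 52.553, so the first grid time is t=2.65.

Threshold first reached at t = 2.65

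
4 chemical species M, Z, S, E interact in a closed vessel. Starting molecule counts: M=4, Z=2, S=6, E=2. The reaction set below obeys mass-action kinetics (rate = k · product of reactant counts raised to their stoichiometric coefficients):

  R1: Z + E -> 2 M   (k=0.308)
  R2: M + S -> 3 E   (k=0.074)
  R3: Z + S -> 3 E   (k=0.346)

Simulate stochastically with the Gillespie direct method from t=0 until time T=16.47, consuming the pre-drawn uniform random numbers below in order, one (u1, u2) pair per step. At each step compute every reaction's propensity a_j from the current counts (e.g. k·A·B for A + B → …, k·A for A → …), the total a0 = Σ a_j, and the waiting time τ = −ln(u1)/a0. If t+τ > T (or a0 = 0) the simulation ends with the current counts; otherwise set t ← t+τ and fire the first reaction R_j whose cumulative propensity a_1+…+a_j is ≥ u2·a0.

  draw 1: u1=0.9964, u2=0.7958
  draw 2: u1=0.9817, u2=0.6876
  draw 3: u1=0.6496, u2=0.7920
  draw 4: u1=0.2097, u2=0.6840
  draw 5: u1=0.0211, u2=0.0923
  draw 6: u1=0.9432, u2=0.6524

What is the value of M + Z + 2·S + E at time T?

Check how each reaction changes W = M + Z + 2·S + E (weight of products minus weight of reactants):
R1: Z + E -> 2 M: (1·2) − (1·1 + 1·1) = 2 − 2 = 0
R2: M + S -> 3 E: (1·3) − (1·1 + 2·1) = 3 − 3 = 0
R3: Z + S -> 3 E: (1·3) − (1·1 + 2·1) = 3 − 3 = 0
Every reaction leaves W unchanged, so W is conserved and no simulation is needed: W(T) = W(0) = 4 + 2 + 2·6 + 2 = 20

Value at T = 20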